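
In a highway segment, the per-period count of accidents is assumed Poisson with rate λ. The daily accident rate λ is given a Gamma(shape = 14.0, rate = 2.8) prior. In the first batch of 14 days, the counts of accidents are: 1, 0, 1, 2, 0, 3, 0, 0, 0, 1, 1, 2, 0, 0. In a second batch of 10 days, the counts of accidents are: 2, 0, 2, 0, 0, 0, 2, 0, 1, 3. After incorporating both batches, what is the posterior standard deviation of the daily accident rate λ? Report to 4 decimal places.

0.2207

With a Gamma(shape α, rate β) prior, the Poisson likelihood is conjugate: the posterior is Gamma(α + ΣXᵢ, β + n).
Batch 1: sum of counts S = 11 over n = 14 days.
After batch 1: Gamma(α+S, β+n) = Gamma(14.0+11, 2.8+14) = Gamma(25.0, 16.8).
Batch 2: sum of counts S = 10 over n = 10 days.
After batch 2: Gamma(α+S, β+n) = Gamma(25.0+10, 16.8+10) = Gamma(35.0, 26.8).
SD = √α/β = √35.0/26.8 = 0.2207.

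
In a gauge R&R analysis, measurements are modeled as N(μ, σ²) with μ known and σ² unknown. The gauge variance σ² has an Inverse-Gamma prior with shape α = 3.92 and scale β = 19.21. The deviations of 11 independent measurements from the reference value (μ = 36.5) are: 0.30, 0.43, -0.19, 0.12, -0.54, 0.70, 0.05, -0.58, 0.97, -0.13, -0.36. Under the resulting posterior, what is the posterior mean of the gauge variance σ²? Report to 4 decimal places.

2.4319

With known mean μ and an Inverse-Gamma(α, β) prior on σ², the Normal likelihood is conjugate: posterior is Inv-Gamma(α + n/2, β + Σ(xᵢ−μ)²/2).
Σ(xᵢ−μ)² = (0.30)² + (0.43)² + (-0.19)² + (0.12)² + (-0.54)² + (0.70)² + (0.05)² + (-0.58)² + (0.97)² + (-0.13)² + (-0.36)² = 2.5333.
Posterior: Inv-Gamma(3.92 + 11/2, 19.21 + 2.5333/2) = Inv-Gamma(9.42, 20.47665).
E[σ²|data] = β/(α−1) = 20.47665/8.42 = 2.4319.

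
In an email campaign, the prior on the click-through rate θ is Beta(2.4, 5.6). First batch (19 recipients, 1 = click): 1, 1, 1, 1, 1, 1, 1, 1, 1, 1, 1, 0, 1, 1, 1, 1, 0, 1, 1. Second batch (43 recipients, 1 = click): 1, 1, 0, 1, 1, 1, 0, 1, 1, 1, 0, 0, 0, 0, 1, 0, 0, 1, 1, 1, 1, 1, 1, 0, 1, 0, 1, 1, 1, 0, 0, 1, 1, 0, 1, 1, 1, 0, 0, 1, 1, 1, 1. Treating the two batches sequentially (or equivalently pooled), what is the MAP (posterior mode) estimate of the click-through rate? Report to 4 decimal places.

0.6824

The Beta prior is conjugate to a Binomial/Bernoulli likelihood; the update adds successes to α and failures to β.
After batch 1: Beta(2.4+17, 5.6+2) = Beta(19.4, 7.6).
After batch 2: Beta(19.4+28, 7.6+15) = Beta(47.4, 22.6).
Mode of Beta(a,b) for a,b>1 is (a−1)/(a+b−2) = 46.4/68.0 = 0.6824.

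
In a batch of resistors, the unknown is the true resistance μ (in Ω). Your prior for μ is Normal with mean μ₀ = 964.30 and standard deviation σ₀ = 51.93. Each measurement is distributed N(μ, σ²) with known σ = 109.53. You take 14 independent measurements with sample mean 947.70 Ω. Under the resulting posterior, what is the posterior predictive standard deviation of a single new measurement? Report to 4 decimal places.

112.4593

For Normal data with known variance σ², a Normal(μ₀, σ₀²) prior on μ is conjugate. Posterior precision = 1/σ₀² + n/σ²; posterior mean is the precision-weighted average of μ₀ and x̄.
σ₀² = 51.93² = 2696.7249, σ² = 109.53² = 11996.8209; σ² + n·σ₀² = 11996.8209 + 14·2696.7249 = 49750.9695.
Posterior precision = 1/σ₀² + n/σ² = 1/2696.7249 + 14/11996.8209 = (σ² + n·σ₀²)/(σ₀²σ²) = 49750.9695/(2696.7249·11996.8209); posterior variance σₙ² = σ₀²σ²/(σ² + n·σ₀²) = 2696.7249·11996.8209/49750.9695 = 650.281310.
Predictive variance for one new observation = σₙ² + σ² = 2696.7249·11996.8209/49750.9695 + 11996.8209 = σ²·(σ₀² + 49750.9695)/49750.9695 = 11996.8209·52447.6944/49750.9695 = 12647.102210; SD = √(11996.8209·52447.6944/49750.9695) = 112.4593.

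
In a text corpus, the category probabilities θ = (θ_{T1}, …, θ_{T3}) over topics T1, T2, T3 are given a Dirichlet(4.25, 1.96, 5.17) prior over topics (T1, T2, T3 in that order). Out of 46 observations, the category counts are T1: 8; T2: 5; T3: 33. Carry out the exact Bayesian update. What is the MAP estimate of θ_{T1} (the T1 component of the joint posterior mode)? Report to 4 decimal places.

0.2069

The Dirichlet prior is conjugate to the Multinomial likelihood: each posterior αⱼ = prior αⱼ + observed count nⱼ.
Posterior concentration: (12.25, 6.96, 38.17), total = 57.38.
Joint mode component: (α_{T1}−1)/(Σα−K) = 11.25/54.38 = 0.2069.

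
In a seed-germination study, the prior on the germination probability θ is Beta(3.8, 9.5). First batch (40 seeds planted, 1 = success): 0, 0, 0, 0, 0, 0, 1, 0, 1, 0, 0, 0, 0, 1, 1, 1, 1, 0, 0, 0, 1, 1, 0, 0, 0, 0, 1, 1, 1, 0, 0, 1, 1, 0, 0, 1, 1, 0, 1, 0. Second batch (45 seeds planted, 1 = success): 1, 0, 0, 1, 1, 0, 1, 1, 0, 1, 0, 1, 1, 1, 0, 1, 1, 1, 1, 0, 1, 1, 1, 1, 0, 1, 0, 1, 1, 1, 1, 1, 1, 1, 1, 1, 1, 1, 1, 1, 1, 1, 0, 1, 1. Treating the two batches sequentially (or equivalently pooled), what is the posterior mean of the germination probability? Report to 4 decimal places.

The Beta prior is conjugate to a Binomial/Bernoulli likelihood; the update adds successes to α and failures to β.
After batch 1: Beta(3.8+16, 9.5+24) = Beta(19.8, 33.5).
After batch 2: Beta(19.8+35, 33.5+10) = Beta(54.8, 43.5).
Posterior mean = α/(α+β) = 54.8/98.3 = 0.5575.

0.5575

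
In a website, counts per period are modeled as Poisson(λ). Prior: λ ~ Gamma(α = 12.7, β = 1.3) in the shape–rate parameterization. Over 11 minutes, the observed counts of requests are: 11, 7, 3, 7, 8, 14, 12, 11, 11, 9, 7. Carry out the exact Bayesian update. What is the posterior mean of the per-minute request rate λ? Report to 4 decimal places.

With a Gamma(shape α, rate β) prior, the Poisson likelihood is conjugate: the posterior is Gamma(α + ΣXᵢ, β + n).
Sum of counts S = 100 over n = 11 minutes.
Posterior: Gamma(α+S, β+n) = Gamma(12.7+100, 1.3+11) = Gamma(112.7, 12.3).
Posterior mean = α/β = 112.7/12.3 = 9.1626.

9.1626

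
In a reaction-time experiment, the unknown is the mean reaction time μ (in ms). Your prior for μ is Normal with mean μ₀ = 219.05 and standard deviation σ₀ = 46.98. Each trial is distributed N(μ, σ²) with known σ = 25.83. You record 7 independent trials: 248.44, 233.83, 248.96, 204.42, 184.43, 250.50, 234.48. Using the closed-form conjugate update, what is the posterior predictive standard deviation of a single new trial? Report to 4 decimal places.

For Normal data with known variance σ², a Normal(μ₀, σ₀²) prior on μ is conjugate. Posterior precision = 1/σ₀² + n/σ²; posterior mean is the precision-weighted average of μ₀ and x̄.
σ₀² = 46.98² = 2207.1204, σ² = 25.83² = 667.1889; σ² + n·σ₀² = 667.1889 + 7·2207.1204 = 16117.0317.
Posterior precision = 1/σ₀² + n/σ² = 1/2207.1204 + 7/667.1889 = (σ² + n·σ₀²)/(σ₀²σ²) = 16117.0317/(2207.1204·667.1889); posterior variance σₙ² = σ₀²σ²/(σ² + n·σ₀²) = 2207.1204·667.1889/16117.0317 = 91.367087.
Predictive variance for one new observation = σₙ² + σ² = 2207.1204·667.1889/16117.0317 + 667.1889 = σ²·(σ₀² + 16117.0317)/16117.0317 = 667.1889·18324.1521/16117.0317 = 758.555987; SD = √(667.1889·18324.1521/16117.0317) = 27.5419.

27.5419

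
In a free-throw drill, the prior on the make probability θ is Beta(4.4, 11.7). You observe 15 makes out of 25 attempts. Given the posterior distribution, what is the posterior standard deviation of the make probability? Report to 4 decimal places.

0.0769

The Beta prior is conjugate to a Binomial/Bernoulli likelihood; the update adds successes to α and failures to β.
Posterior: Beta(α+k, β+n−k) = Beta(4.4+15, 11.7+10) = Beta(19.4, 21.7).
Var = αβ/((α+β)²(α+β+1)) = 19.4·21.7/(41.1²·42.1) = 0.00591965; SD = √0.00591965 = 0.0769.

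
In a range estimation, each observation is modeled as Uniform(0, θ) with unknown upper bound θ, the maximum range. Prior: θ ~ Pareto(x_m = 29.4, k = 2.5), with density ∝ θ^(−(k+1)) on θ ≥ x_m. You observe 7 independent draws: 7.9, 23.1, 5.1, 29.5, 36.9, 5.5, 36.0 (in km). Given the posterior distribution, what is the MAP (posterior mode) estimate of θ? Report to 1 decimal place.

A Pareto(scale x_m, shape k) prior on the upper bound θ of Uniform(0, θ) is conjugate: posterior is Pareto(max(x_m, max xᵢ), k + n).
Sample maximum = 36.9; prior scale x_m = 29.4 → posterior scale = max = 36.9.
Posterior shape = 2.5 + 7 = 9.5.
The Pareto density is decreasing on [x_m, ∞), so the mode is x_m = 36.9.

36.9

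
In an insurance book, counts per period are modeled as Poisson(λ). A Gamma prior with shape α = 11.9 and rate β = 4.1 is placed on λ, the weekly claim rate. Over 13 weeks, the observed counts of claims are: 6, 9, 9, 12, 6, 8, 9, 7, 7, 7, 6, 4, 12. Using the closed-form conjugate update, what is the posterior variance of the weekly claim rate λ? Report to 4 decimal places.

With a Gamma(shape α, rate β) prior, the Poisson likelihood is conjugate: the posterior is Gamma(α + ΣXᵢ, β + n).
Sum of counts S = 102 over n = 13 weeks.
Posterior: Gamma(α+S, β+n) = Gamma(11.9+102, 4.1+13) = Gamma(113.9, 17.1).
Var = α/β² = 113.9/17.1² = 0.3895.

0.3895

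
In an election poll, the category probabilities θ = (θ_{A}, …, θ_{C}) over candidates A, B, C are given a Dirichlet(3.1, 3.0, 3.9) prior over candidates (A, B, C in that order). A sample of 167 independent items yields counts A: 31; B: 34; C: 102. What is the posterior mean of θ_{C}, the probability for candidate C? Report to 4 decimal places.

The Dirichlet prior is conjugate to the Multinomial likelihood: each posterior αⱼ = prior αⱼ + observed count nⱼ.
Posterior concentration: (34.1, 37.0, 105.9), total = 177.0.
E[θ_{C}|data] = α_{C}/Σα = 105.9/177.0 = 0.5983.

0.5983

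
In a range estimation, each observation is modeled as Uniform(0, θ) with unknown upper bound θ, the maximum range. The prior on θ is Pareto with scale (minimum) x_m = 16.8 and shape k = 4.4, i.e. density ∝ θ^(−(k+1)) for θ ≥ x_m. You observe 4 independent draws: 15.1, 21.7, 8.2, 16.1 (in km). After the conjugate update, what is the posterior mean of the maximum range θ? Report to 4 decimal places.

A Pareto(scale x_m, shape k) prior on the upper bound θ of Uniform(0, θ) is conjugate: posterior is Pareto(max(x_m, max xᵢ), k + n).
Sample maximum = 21.7; prior scale x_m = 16.8 → posterior scale = max = 21.7.
Posterior shape = 4.4 + 4 = 8.4.
E[θ|data] = k·x_m/(k−1) = 8.4·21.7/7.4 = 24.6324.

24.6324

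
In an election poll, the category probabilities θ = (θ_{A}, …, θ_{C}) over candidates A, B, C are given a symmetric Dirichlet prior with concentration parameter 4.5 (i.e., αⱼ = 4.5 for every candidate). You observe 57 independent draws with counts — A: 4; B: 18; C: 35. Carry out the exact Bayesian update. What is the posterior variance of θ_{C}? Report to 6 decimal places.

The Dirichlet prior is conjugate to the Multinomial likelihood: each posterior αⱼ = prior αⱼ + observed count nⱼ.
Posterior concentration: (8.5, 22.5, 39.5), total = 70.5.
Var[θ_j] = α_j(Σα−α_j)/((Σα)²(Σα+1)) = 39.5·31.0/(70.5²·71.5) = 0.003446.

0.003446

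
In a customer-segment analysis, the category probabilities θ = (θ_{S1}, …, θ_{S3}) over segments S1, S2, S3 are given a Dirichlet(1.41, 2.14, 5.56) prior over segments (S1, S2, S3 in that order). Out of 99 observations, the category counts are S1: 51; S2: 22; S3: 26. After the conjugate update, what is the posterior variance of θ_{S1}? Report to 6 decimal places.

The Dirichlet prior is conjugate to the Multinomial likelihood: each posterior αⱼ = prior αⱼ + observed count nⱼ.
Posterior concentration: (52.41, 24.14, 31.56), total = 108.11.
Var[θ_j] = α_j(Σα−α_j)/((Σα)²(Σα+1)) = 52.41·55.70/(108.11²·109.11) = 0.002289.

0.002289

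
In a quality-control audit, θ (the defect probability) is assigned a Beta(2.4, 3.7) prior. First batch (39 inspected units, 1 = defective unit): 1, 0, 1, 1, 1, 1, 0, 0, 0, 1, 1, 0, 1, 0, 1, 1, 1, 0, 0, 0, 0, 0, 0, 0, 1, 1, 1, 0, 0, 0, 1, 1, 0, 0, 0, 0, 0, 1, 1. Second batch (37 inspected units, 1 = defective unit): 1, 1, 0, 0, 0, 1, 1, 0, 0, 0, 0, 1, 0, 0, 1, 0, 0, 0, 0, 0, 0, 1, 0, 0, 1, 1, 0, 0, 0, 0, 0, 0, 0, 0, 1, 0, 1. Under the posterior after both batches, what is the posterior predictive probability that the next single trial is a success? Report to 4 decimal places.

0.3825

The Beta prior is conjugate to a Binomial/Bernoulli likelihood; the update adds successes to α and failures to β.
After batch 1: Beta(2.4+18, 3.7+21) = Beta(20.4, 24.7).
After batch 2: Beta(20.4+11, 24.7+26) = Beta(31.4, 50.7).
For a single future Bernoulli trial, P(success | data) = α/(α+β) = 0.3825.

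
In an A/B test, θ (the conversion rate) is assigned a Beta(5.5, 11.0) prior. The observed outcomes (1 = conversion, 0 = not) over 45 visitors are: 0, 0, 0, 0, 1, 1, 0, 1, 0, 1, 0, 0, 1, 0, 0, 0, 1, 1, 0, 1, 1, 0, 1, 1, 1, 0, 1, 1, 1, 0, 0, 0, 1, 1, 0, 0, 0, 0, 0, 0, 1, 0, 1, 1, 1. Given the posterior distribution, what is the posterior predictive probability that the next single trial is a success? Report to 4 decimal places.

The Beta prior is conjugate to a Binomial/Bernoulli likelihood; the update adds successes to α and failures to β.
Posterior: Beta(α+k, β+n−k) = Beta(5.5+21, 11.0+24) = Beta(26.5, 35.0).
For a single future Bernoulli trial, P(success | data) = α/(α+β) = 0.4309.

0.4309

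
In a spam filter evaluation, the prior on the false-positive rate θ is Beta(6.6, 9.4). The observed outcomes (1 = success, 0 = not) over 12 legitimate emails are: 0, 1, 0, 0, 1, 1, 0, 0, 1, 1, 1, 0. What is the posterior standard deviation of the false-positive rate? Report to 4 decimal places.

The Beta prior is conjugate to a Binomial/Bernoulli likelihood; the update adds successes to α and failures to β.
Posterior: Beta(α+k, β+n−k) = Beta(6.6+6, 9.4+6) = Beta(12.6, 15.4).
Var = αβ/((α+β)²(α+β+1)) = 12.6·15.4/(28.0²·29.0) = 0.00853448; SD = √0.00853448 = 0.0924.

0.0924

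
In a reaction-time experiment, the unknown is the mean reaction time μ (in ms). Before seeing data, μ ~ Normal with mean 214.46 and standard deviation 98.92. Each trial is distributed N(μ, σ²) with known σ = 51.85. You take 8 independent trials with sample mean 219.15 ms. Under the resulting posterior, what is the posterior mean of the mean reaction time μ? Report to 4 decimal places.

218.9943

For Normal data with known variance σ², a Normal(μ₀, σ₀²) prior on μ is conjugate. Posterior precision = 1/σ₀² + n/σ²; posterior mean is the precision-weighted average of μ₀ and x̄.
n·x̄ = 8·219.15 = 1753.2.
σ₀² = 98.92² = 9785.1664, σ² = 51.85² = 2688.4225; σ² + n·σ₀² = 2688.4225 + 8·9785.1664 = 80969.7537.
Posterior mean = (μ₀/σ₀² + n·x̄/σ²)/(1/σ₀² + n/σ²) = (σ²·μ₀ + σ₀²·n·x̄)/(σ² + n·σ₀²) = (2688.4225·214.46 + 9785.1664·1753.2)/80969.7537 = 17731912.82183/80969.7537 = 218.9943.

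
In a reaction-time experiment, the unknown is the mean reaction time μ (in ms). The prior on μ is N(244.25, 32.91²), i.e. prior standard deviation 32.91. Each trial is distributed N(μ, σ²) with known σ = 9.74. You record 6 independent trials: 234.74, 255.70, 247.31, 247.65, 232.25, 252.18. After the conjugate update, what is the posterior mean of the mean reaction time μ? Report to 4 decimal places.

For Normal data with known variance σ², a Normal(μ₀, σ₀²) prior on μ is conjugate. Posterior precision = 1/σ₀² + n/σ²; posterior mean is the precision-weighted average of μ₀ and x̄.
Σxᵢ = 234.74 + 255.70 + 247.31 + 247.65 + 232.25 + 252.18 = 1469.83, so n·x̄ = 1469.83.
σ₀² = 32.91² = 1083.0681, σ² = 9.74² = 94.8676; σ² + n·σ₀² = 94.8676 + 6·1083.0681 = 6593.2762.
Posterior mean = (μ₀/σ₀² + n·x̄/σ²)/(1/σ₀² + n/σ²) = (σ²·μ₀ + σ₀²·n·x̄)/(σ² + n·σ₀²) = (94.8676·244.25 + 1083.0681·1469.83)/6593.2762 = 1615097.396723/6593.2762 = 244.9613.

244.9613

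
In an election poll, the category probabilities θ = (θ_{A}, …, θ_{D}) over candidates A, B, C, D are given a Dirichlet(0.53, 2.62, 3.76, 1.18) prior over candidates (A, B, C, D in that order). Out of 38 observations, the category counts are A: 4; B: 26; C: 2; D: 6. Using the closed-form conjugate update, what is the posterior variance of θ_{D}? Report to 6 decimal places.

The Dirichlet prior is conjugate to the Multinomial likelihood: each posterior αⱼ = prior αⱼ + observed count nⱼ.
Posterior concentration: (4.53, 28.62, 5.76, 7.18), total = 46.09.
Var[θ_j] = α_j(Σα−α_j)/((Σα)²(Σα+1)) = 7.18·38.91/(46.09²·47.09) = 0.002793.

0.002793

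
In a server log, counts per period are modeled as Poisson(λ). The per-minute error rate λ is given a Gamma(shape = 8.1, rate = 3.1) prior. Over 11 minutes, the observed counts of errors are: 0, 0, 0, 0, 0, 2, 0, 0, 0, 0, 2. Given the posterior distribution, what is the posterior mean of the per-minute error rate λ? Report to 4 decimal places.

0.8582

With a Gamma(shape α, rate β) prior, the Poisson likelihood is conjugate: the posterior is Gamma(α + ΣXᵢ, β + n).
Sum of counts S = 4 over n = 11 minutes.
Posterior: Gamma(α+S, β+n) = Gamma(8.1+4, 3.1+11) = Gamma(12.1, 14.1).
Posterior mean = α/β = 12.1/14.1 = 0.8582.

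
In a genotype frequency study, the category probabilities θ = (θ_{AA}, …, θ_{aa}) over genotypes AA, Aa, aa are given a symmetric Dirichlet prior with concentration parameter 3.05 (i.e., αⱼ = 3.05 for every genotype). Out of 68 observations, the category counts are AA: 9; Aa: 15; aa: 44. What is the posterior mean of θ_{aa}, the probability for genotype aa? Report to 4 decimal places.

The Dirichlet prior is conjugate to the Multinomial likelihood: each posterior αⱼ = prior αⱼ + observed count nⱼ.
Posterior concentration: (12.05, 18.05, 47.05), total = 77.15.
E[θ_{aa}|data] = α_{aa}/Σα = 47.05/77.15 = 0.6099.

0.6099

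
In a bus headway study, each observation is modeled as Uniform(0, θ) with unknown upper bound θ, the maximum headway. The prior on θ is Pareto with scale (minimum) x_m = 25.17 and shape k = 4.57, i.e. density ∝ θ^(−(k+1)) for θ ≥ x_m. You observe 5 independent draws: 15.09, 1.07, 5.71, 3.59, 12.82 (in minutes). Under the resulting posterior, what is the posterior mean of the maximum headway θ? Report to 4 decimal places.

A Pareto(scale x_m, shape k) prior on the upper bound θ of Uniform(0, θ) is conjugate: posterior is Pareto(max(x_m, max xᵢ), k + n).
Sample maximum = 15.09; prior scale x_m = 25.17 → posterior scale = max = 25.17.
Posterior shape = 4.57 + 5 = 9.57.
E[θ|data] = k·x_m/(k−1) = 9.57·25.17/8.57 = 28.1070.

28.1070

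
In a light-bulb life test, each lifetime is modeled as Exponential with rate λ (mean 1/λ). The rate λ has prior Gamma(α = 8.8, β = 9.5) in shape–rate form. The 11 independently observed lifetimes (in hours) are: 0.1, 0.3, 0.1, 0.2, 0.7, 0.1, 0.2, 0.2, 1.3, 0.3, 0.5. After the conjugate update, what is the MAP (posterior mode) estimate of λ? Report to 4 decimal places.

1.3926

With a Gamma(shape α, rate β) prior on the exponential rate λ, the posterior after n observations with total T = Σxᵢ is Gamma(α+n, β+T).
Sum of observations T = 4.0 hours; n = 11.
Posterior: Gamma(8.8+11, 9.5+4.0) = Gamma(19.8, 13.5).
Mode = (α−1)/β = 1.3926.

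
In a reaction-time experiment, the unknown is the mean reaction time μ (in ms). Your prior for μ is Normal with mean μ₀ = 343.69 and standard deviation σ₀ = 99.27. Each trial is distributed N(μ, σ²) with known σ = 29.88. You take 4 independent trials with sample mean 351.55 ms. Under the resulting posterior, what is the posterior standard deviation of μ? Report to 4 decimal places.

14.7736

For Normal data with known variance σ², a Normal(μ₀, σ₀²) prior on μ is conjugate. Posterior precision = 1/σ₀² + n/σ²; posterior mean is the precision-weighted average of μ₀ and x̄.
σ₀² = 99.27² = 9854.5329, σ² = 29.88² = 892.8144; σ² + n·σ₀² = 892.8144 + 4·9854.5329 = 40310.946.
Posterior precision = 1/σ₀² + n/σ² = 1/9854.5329 + 4/892.8144 = (σ² + n·σ₀²)/(σ₀²σ²) = 40310.946/(9854.5329·892.8144); posterior variance σₙ² = σ₀²σ²/(σ² + n·σ₀²) = 9854.5329·892.8144/40310.946 = 218.260045.
Posterior SD = √σₙ² = √(9854.5329·892.8144/40310.946) = 14.7736.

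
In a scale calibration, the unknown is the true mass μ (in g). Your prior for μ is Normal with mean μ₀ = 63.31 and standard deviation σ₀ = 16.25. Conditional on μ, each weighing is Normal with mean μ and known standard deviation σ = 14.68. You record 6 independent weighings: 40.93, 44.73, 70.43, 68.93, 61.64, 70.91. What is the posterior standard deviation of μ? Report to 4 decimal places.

5.6229

For Normal data with known variance σ², a Normal(μ₀, σ₀²) prior on μ is conjugate. Posterior precision = 1/σ₀² + n/σ²; posterior mean is the precision-weighted average of μ₀ and x̄.
σ₀² = 16.25² = 264.0625, σ² = 14.68² = 215.5024; σ² + n·σ₀² = 215.5024 + 6·264.0625 = 1799.8774.
Posterior precision = 1/σ₀² + n/σ² = 1/264.0625 + 6/215.5024 = (σ² + n·σ₀²)/(σ₀²σ²) = 1799.8774/(264.0625·215.5024); posterior variance σₙ² = σ₀²σ²/(σ² + n·σ₀²) = 264.0625·215.5024/1799.8774 = 31.616655.
Posterior SD = √σₙ² = √(264.0625·215.5024/1799.8774) = 5.6229.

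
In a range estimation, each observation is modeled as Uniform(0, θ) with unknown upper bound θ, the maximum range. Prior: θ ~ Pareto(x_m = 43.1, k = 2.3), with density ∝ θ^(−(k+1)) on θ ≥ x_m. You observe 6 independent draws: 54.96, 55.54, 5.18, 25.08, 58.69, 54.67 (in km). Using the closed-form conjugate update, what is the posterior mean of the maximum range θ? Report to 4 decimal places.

66.7297

A Pareto(scale x_m, shape k) prior on the upper bound θ of Uniform(0, θ) is conjugate: posterior is Pareto(max(x_m, max xᵢ), k + n).
Sample maximum = 58.69; prior scale x_m = 43.1 → posterior scale = max = 58.69.
Posterior shape = 2.3 + 6 = 8.3.
E[θ|data] = k·x_m/(k−1) = 8.3·58.69/7.3 = 66.7297.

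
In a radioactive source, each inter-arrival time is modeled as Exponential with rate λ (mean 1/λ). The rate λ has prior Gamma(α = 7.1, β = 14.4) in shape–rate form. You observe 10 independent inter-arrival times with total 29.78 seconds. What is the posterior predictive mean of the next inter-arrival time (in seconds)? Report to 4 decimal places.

2.7441

With a Gamma(shape α, rate β) prior on the exponential rate λ, the posterior after n observations with total T = Σxᵢ is Gamma(α+n, β+T).
Posterior: Gamma(7.1+10, 14.4+29.78) = Gamma(17.1, 44.18).
The predictive distribution for the next observation is Lomax; its mean is β/(α−1) = 44.18/16.1 = 2.7441.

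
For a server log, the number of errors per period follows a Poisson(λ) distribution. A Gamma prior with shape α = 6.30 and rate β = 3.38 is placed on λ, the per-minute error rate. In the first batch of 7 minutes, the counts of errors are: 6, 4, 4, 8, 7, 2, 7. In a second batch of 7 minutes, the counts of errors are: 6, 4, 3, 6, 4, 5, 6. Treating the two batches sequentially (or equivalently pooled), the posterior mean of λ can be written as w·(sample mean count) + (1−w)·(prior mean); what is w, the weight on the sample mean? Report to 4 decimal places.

With a Gamma(shape α, rate β) prior, the Poisson likelihood is conjugate: the posterior is Gamma(α + ΣXᵢ, β + n).
Total number of minutes: n = 7 + 7 = 14.
Posterior mean = (α₀+S)/(β₀+n) = [n/(β₀+n)]·(S/n) + [β₀/(β₀+n)]·(α₀/β₀), so only n and β₀ enter the weight.
Weight on data w = n/(β₀+n) = 14/(3.38+14) = 14/17.38 = 0.8055.

0.8055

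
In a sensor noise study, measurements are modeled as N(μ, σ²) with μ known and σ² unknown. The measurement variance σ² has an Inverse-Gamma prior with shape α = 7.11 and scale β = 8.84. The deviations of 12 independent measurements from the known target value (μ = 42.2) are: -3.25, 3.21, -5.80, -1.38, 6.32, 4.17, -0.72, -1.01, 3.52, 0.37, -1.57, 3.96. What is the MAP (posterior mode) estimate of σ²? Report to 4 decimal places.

5.7985

With known mean μ and an Inverse-Gamma(α, β) prior on σ², the Normal likelihood is conjugate: posterior is Inv-Gamma(α + n/2, β + Σ(xᵢ−μ)²/2).
Σ(xᵢ−μ)² = (-3.25)² + (3.21)² + (-5.80)² + (-1.38)² + (6.32)² + (4.17)² + (-0.72)² + (-1.01)² + (3.52)² + (0.37)² + (-1.57)² + (3.96)² = 145.9546.
Posterior: Inv-Gamma(7.11 + 12/2, 8.84 + 145.9546/2) = Inv-Gamma(13.11, 81.81730).
Mode = β/(α+1) = 81.81730/14.11 = 5.7985.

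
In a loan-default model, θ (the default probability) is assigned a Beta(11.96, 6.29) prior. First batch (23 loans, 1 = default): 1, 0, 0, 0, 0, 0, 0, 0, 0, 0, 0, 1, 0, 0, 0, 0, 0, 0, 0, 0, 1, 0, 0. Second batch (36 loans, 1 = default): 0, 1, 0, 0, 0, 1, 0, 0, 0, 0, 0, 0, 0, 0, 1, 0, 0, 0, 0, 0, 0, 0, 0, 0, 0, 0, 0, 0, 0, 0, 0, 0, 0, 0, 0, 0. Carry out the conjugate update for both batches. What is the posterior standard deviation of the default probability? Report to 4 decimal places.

The Beta prior is conjugate to a Binomial/Bernoulli likelihood; the update adds successes to α and failures to β.
After batch 1: Beta(11.96+3, 6.29+20) = Beta(14.96, 26.29).
After batch 2: Beta(14.96+3, 26.29+33) = Beta(17.96, 59.29).
Var = αβ/((α+β)²(α+β+1)) = 17.96·59.29/(77.25²·78.25) = 0.00228038; SD = √0.00228038 = 0.0478.

0.0478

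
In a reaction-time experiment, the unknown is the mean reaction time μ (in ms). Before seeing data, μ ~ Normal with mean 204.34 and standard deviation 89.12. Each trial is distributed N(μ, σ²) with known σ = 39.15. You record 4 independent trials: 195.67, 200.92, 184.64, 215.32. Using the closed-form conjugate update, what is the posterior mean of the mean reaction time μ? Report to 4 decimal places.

For Normal data with known variance σ², a Normal(μ₀, σ₀²) prior on μ is conjugate. Posterior precision = 1/σ₀² + n/σ²; posterior mean is the precision-weighted average of μ₀ and x̄.
Σxᵢ = 195.67 + 200.92 + 184.64 + 215.32 = 796.55, so n·x̄ = 796.55.
σ₀² = 89.12² = 7942.3744, σ² = 39.15² = 1532.7225; σ² + n·σ₀² = 1532.7225 + 4·7942.3744 = 33302.2201.
Posterior mean = (μ₀/σ₀² + n·x̄/σ²)/(1/σ₀² + n/σ²) = (σ²·μ₀ + σ₀²·n·x̄)/(σ² + n·σ₀²) = (1532.7225·204.34 + 7942.3744·796.55)/33302.2201 = 6639694.84397/33302.2201 = 199.3769.

199.3769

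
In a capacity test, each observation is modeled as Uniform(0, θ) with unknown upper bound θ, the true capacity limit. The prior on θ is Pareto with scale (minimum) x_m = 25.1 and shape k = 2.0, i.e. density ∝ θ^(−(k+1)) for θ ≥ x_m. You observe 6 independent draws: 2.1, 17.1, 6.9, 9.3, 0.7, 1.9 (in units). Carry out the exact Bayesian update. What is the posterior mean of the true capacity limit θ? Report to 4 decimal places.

A Pareto(scale x_m, shape k) prior on the upper bound θ of Uniform(0, θ) is conjugate: posterior is Pareto(max(x_m, max xᵢ), k + n).
Sample maximum = 17.1; prior scale x_m = 25.1 → posterior scale = max = 25.1.
Posterior shape = 2.0 + 6 = 8.0.
E[θ|data] = k·x_m/(k−1) = 8.0·25.1/7.0 = 28.6857.

28.6857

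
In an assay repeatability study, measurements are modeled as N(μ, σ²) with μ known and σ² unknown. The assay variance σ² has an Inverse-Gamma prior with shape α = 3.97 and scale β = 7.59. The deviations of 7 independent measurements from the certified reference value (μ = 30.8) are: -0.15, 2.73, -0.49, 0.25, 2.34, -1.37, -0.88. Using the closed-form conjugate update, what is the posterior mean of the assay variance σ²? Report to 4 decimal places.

2.4022

With known mean μ and an Inverse-Gamma(α, β) prior on σ², the Normal likelihood is conjugate: posterior is Inv-Gamma(α + n/2, β + Σ(xᵢ−μ)²/2).
Σ(xᵢ−μ)² = (-0.15)² + (2.73)² + (-0.49)² + (0.25)² + (2.34)² + (-1.37)² + (-0.88)² = 15.9049.
Posterior: Inv-Gamma(3.97 + 7/2, 7.59 + 15.9049/2) = Inv-Gamma(7.47, 15.54245).
E[σ²|data] = β/(α−1) = 15.54245/6.47 = 2.4022.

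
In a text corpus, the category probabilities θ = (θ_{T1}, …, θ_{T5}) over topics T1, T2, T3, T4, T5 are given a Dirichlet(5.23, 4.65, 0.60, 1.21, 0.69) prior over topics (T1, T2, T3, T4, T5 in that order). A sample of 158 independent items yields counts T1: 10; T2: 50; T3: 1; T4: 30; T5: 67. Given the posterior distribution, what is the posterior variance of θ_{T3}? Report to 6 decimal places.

The Dirichlet prior is conjugate to the Multinomial likelihood: each posterior αⱼ = prior αⱼ + observed count nⱼ.
Posterior concentration: (15.23, 54.65, 1.60, 31.21, 67.69), total = 170.38.
Var[θ_j] = α_j(Σα−α_j)/((Σα)²(Σα+1)) = 1.60·168.78/(170.38²·171.38) = 0.000054.

0.000054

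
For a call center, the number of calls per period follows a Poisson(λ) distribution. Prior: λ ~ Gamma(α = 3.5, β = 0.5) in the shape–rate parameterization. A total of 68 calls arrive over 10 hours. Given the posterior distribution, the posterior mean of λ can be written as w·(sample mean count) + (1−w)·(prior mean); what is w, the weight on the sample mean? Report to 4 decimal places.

With a Gamma(shape α, rate β) prior, the Poisson likelihood is conjugate: the posterior is Gamma(α + ΣXᵢ, β + n).
Posterior mean = (α₀+S)/(β₀+n) = [n/(β₀+n)]·(S/n) + [β₀/(β₀+n)]·(α₀/β₀), so only n and β₀ enter the weight.
Weight on data w = n/(β₀+n) = 10/(0.5+10) = 10/10.5 = 0.9524.

0.9524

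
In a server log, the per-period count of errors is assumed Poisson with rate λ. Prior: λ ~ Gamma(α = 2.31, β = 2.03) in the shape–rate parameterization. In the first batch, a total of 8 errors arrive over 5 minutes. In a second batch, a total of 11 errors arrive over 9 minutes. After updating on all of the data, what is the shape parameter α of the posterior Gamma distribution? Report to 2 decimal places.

21.31

With a Gamma(shape α, rate β) prior, the Poisson likelihood is conjugate: the posterior is Gamma(α + ΣXᵢ, β + n).
After batch 1: Gamma(α+S, β+n) = Gamma(2.31+8, 2.03+5) = Gamma(10.31, 7.03).
After batch 2: Gamma(α+S, β+n) = Gamma(10.31+11, 7.03+9) = Gamma(21.31, 16.03).
Posterior α = 21.31.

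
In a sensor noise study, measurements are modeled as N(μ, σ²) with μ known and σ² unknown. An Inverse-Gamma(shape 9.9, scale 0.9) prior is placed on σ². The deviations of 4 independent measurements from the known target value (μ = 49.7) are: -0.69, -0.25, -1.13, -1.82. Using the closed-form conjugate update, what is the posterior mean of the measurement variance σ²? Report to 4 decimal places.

With known mean μ and an Inverse-Gamma(α, β) prior on σ², the Normal likelihood is conjugate: posterior is Inv-Gamma(α + n/2, β + Σ(xᵢ−μ)²/2).
Σ(xᵢ−μ)² = (-0.69)² + (-0.25)² + (-1.13)² + (-1.82)² = 5.1279.
Posterior: Inv-Gamma(9.9 + 4/2, 0.9 + 5.1279/2) = Inv-Gamma(11.90, 3.46395).
E[σ²|data] = β/(α−1) = 3.46395/10.90 = 0.3178.

0.3178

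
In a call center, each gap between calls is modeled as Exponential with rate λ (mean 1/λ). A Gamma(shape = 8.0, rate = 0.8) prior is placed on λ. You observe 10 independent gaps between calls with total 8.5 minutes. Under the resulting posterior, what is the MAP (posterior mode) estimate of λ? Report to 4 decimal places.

With a Gamma(shape α, rate β) prior on the exponential rate λ, the posterior after n observations with total T = Σxᵢ is Gamma(α+n, β+T).
Posterior: Gamma(8.0+10, 0.8+8.5) = Gamma(18.0, 9.3).
Mode = (α−1)/β = 1.8280.

1.8280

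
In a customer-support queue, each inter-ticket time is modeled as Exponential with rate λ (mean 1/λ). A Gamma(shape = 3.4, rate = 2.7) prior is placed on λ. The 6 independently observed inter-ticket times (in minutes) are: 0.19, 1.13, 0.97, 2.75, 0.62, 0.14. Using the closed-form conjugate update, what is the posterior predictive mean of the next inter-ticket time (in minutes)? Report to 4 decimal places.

With a Gamma(shape α, rate β) prior on the exponential rate λ, the posterior after n observations with total T = Σxᵢ is Gamma(α+n, β+T).
Sum of observations T = 5.80 minutes; n = 6.
Posterior: Gamma(3.4+6, 2.7+5.80) = Gamma(9.4, 8.50).
The predictive distribution for the next observation is Lomax; its mean is β/(α−1) = 8.50/8.4 = 1.0119.

1.0119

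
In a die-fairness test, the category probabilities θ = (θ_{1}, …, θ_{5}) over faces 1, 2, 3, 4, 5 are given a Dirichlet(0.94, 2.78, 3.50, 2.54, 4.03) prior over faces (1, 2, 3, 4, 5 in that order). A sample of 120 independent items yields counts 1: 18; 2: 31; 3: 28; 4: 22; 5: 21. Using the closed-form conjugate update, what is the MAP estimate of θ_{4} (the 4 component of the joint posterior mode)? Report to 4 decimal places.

0.1828

The Dirichlet prior is conjugate to the Multinomial likelihood: each posterior αⱼ = prior αⱼ + observed count nⱼ.
Posterior concentration: (18.94, 33.78, 31.50, 24.54, 25.03), total = 133.79.
Joint mode component: (α_{4}−1)/(Σα−K) = 23.54/128.79 = 0.1828.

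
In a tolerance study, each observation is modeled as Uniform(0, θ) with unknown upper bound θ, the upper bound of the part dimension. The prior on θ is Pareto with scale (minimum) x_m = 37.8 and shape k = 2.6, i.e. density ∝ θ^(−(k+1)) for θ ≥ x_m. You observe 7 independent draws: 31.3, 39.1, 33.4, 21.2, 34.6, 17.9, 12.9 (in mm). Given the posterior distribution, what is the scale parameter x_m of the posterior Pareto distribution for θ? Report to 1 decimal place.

A Pareto(scale x_m, shape k) prior on the upper bound θ of Uniform(0, θ) is conjugate: posterior is Pareto(max(x_m, max xᵢ), k + n).
Sample maximum = 39.1; prior scale x_m = 37.8 → posterior scale = max = 39.1.
Posterior shape = 2.6 + 7 = 9.6.
Posterior scale x_m = 39.1.

39.1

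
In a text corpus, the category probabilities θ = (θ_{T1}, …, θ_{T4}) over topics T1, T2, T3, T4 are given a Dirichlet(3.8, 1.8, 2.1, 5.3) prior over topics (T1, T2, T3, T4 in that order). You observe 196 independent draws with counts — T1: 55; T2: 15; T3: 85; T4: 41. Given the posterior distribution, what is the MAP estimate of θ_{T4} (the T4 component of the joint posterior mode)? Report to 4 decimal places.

0.2210

The Dirichlet prior is conjugate to the Multinomial likelihood: each posterior αⱼ = prior αⱼ + observed count nⱼ.
Posterior concentration: (58.8, 16.8, 87.1, 46.3), total = 209.0.
Joint mode component: (α_{T4}−1)/(Σα−K) = 45.3/205.0 = 0.2210.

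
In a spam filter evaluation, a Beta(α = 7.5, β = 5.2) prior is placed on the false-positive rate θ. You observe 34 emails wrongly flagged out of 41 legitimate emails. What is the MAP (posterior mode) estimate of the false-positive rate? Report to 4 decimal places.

0.7834

The Beta prior is conjugate to a Binomial/Bernoulli likelihood; the update adds successes to α and failures to β.
Posterior: Beta(α+k, β+n−k) = Beta(7.5+34, 5.2+7) = Beta(41.5, 12.2).
Mode of Beta(a,b) for a,b>1 is (a−1)/(a+b−2) = 40.5/51.7 = 0.7834.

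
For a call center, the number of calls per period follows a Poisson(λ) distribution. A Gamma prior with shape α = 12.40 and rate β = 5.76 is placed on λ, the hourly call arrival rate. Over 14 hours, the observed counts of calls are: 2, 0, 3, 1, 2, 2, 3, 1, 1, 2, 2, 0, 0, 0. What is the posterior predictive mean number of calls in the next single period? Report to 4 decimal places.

1.5891

With a Gamma(shape α, rate β) prior, the Poisson likelihood is conjugate: the posterior is Gamma(α + ΣXᵢ, β + n).
Sum of counts S = 19 over n = 14 hours.
Posterior: Gamma(α+S, β+n) = Gamma(12.40+19, 5.76+14) = Gamma(31.40, 19.76).
The predictive distribution for one future period is NegBinom with mean α/β = 1.5891.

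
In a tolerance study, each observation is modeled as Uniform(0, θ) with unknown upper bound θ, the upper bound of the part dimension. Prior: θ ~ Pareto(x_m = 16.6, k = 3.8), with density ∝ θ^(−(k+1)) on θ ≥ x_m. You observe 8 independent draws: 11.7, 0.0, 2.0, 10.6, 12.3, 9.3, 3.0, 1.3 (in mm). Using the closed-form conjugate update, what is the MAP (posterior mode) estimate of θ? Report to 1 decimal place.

A Pareto(scale x_m, shape k) prior on the upper bound θ of Uniform(0, θ) is conjugate: posterior is Pareto(max(x_m, max xᵢ), k + n).
Sample maximum = 12.3; prior scale x_m = 16.6 → posterior scale = max = 16.6.
Posterior shape = 3.8 + 8 = 11.8.
The Pareto density is decreasing on [x_m, ∞), so the mode is x_m = 16.6.

16.6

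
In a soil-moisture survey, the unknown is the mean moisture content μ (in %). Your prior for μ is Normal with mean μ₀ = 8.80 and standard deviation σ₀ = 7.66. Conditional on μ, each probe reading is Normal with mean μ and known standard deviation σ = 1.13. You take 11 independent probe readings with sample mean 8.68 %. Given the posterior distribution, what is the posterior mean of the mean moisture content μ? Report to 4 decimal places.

8.6802

For Normal data with known variance σ², a Normal(μ₀, σ₀²) prior on μ is conjugate. Posterior precision = 1/σ₀² + n/σ²; posterior mean is the precision-weighted average of μ₀ and x̄.
n·x̄ = 11·8.68 = 95.48.
σ₀² = 7.66² = 58.6756, σ² = 1.13² = 1.2769; σ² + n·σ₀² = 1.2769 + 11·58.6756 = 646.7085.
Posterior mean = (μ₀/σ₀² + n·x̄/σ²)/(1/σ₀² + n/σ²) = (σ²·μ₀ + σ₀²·n·x̄)/(σ² + n·σ₀²) = (1.2769·8.80 + 58.6756·95.48)/646.7085 = 5613.583008/646.7085 = 8.6802.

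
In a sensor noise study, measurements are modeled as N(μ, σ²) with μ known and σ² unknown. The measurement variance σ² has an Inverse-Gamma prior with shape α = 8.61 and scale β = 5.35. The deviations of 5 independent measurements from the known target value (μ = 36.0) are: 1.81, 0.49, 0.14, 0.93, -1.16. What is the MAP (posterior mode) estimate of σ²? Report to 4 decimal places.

0.6790

With known mean μ and an Inverse-Gamma(α, β) prior on σ², the Normal likelihood is conjugate: posterior is Inv-Gamma(α + n/2, β + Σ(xᵢ−μ)²/2).
Σ(xᵢ−μ)² = (1.81)² + (0.49)² + (0.14)² + (0.93)² + (-1.16)² = 5.7463.
Posterior: Inv-Gamma(8.61 + 5/2, 5.35 + 5.7463/2) = Inv-Gamma(11.11, 8.22315).
Mode = β/(α+1) = 8.22315/12.11 = 0.6790.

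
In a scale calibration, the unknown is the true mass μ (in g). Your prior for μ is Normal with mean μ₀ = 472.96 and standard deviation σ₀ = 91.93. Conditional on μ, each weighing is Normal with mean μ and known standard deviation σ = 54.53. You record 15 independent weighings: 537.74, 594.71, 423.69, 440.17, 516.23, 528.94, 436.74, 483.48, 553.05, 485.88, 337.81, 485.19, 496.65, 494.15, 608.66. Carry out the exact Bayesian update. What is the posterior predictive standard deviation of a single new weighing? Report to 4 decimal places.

For Normal data with known variance σ², a Normal(μ₀, σ₀²) prior on μ is conjugate. Posterior precision = 1/σ₀² + n/σ²; posterior mean is the precision-weighted average of μ₀ and x̄.
σ₀² = 91.93² = 8451.1249, σ² = 54.53² = 2973.5209; σ² + n·σ₀² = 2973.5209 + 15·8451.1249 = 129740.3944.
Posterior precision = 1/σ₀² + n/σ² = 1/8451.1249 + 15/2973.5209 = (σ² + n·σ₀²)/(σ₀²σ²) = 129740.3944/(8451.1249·2973.5209); posterior variance σₙ² = σ₀²σ²/(σ² + n·σ₀²) = 8451.1249·2973.5209/129740.3944 = 193.691384.
Predictive variance for one new observation = σₙ² + σ² = 8451.1249·2973.5209/129740.3944 + 2973.5209 = σ²·(σ₀² + 129740.3944)/129740.3944 = 2973.5209·138191.5193/129740.3944 = 3167.212284; SD = √(2973.5209·138191.5193/129740.3944) = 56.2780.

56.2780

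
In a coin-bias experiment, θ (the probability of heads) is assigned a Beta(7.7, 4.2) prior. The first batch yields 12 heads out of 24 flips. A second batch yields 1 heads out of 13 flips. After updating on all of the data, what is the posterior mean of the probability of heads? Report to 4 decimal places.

0.4233

The Beta prior is conjugate to a Binomial/Bernoulli likelihood; the update adds successes to α and failures to β.
After batch 1: Beta(7.7+12, 4.2+12) = Beta(19.7, 16.2).
After batch 2: Beta(19.7+1, 16.2+12) = Beta(20.7, 28.2).
Posterior mean = α/(α+β) = 20.7/48.9 = 0.4233.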